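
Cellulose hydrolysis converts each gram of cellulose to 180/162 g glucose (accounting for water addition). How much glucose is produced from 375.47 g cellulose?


glucose = cellulose * 180/162
= 375.47 * 180/162
= 417.1889 g

417.1889 g


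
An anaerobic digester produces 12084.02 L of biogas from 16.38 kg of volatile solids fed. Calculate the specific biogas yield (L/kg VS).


Y = V / VS
= 12084.02 / 16.38
= 737.7302 L/kg VS

737.7302 L/kg VS


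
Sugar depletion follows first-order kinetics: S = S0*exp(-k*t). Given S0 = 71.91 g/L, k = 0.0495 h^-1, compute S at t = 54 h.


S = S0 * exp(-k * t)
S = 71.91 * exp(-0.0495 * 54)
S = 4.9650 g/L

4.9650 g/L


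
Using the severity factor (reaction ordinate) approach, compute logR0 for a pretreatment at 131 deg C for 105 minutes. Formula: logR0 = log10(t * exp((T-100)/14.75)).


logR0 = log10(t * exp((T - 100) / 14.75))
= log10(105 * exp((131 - 100) / 14.75))
= 2.9339

2.9339


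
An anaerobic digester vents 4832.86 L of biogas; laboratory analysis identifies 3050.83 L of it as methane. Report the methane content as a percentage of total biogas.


CH4% = V_CH4 / V_total * 100
= 3050.83 / 4832.86 * 100
= 63.1268%

63.1268%


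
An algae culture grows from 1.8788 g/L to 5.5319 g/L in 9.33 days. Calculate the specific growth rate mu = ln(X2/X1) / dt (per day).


mu = ln(X2/X1) / dt
= ln(5.5319/1.8788) / 9.33
= 0.1157 per day

0.1157 per day


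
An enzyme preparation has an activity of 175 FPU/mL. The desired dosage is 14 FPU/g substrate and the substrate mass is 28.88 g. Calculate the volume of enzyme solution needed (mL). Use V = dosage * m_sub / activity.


V = dosage * m_sub / activity
V = 14 * 28.88 / 175
V = 2.3104 mL

2.3104 mL


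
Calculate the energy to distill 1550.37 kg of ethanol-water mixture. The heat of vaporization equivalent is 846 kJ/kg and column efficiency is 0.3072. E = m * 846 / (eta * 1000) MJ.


E = m * 846 / (eta * 1000)
= 1550.37 * 846 / (0.3072 * 1000)
= 4269.5736 MJ

4269.5736 MJ


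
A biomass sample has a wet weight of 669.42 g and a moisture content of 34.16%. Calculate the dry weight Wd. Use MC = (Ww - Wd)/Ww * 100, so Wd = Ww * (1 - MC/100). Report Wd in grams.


Wd = Ww * (1 - MC/100)
= 669.42 * (1 - 34.16/100)
= 440.7461 g

440.7461 g


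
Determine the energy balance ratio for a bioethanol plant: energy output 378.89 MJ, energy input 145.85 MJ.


EROI = E_out / E_in
= 378.89 / 145.85
= 2.5978

2.5978


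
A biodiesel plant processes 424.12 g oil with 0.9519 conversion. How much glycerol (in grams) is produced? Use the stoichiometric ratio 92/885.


glycerol = oil * conv * (92/885)
= 424.12 * 0.9519 * 92 / 885
= 41.9686 g

41.9686 g


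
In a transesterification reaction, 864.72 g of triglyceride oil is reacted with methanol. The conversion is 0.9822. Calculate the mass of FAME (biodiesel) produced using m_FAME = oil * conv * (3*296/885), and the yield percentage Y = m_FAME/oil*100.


m_FAME = oil * conv * (3 * 296 / 885) = oil * conv * (888/885)
= 864.72 * 0.9822 * 888 / 885
= 852.2071 g
Y = m_FAME / oil * 100 = conv * (888/885) * 100
= 0.9822 * 888 / 885 * 100
= 98.55%

852.2071 g FAME; Y = 98.55%


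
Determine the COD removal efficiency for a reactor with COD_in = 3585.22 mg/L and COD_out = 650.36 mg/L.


eta = (COD_in - COD_out) / COD_in * 100
= (3585.22 - 650.36) / 3585.22 * 100
= 81.8600%

81.8600%


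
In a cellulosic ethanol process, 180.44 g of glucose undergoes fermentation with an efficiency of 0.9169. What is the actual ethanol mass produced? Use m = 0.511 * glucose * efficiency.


Actual ethanol: m = 0.511 * 180.44 * 0.9169
m = 84.5426 g

84.5426 g


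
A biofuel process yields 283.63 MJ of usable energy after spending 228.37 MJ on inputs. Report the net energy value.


NEV = E_out - E_in
= 283.63 - 228.37
= 55.2600 MJ

55.2600 MJ


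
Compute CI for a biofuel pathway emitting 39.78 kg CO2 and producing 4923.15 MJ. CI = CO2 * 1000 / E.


CI = CO2 * 1000 / E
= 39.78 * 1000 / 4923.15
= 8.0802 g CO2/MJ

8.0802 g CO2/MJ


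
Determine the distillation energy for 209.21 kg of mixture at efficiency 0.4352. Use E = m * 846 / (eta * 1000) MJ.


E = m * 846 / (eta * 1000)
= 209.21 * 846 / (0.4352 * 1000)
= 406.6904 MJ

406.6904 MJ


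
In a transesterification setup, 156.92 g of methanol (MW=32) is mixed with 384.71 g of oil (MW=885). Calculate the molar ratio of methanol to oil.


Molar ratio = n_MeOH / n_oil = (MeOH/32) / (oil/885) = (MeOH * 885) / (32 * oil)
= (156.92 * 885) / (32 * 384.71)
= 11.2808

11.2808


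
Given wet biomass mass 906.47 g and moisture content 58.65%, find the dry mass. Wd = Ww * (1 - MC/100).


Wd = Ww * (1 - MC/100)
= 906.47 * (1 - 58.65/100)
= 374.8253 g

374.8253 g


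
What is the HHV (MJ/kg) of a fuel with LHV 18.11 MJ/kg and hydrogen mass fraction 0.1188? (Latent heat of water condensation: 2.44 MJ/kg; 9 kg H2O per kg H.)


HHV = LHV + H_frac * 9 * 2.44
= 18.11 + 0.1188 * 9 * 2.44
= 20.7188 MJ/kg

20.7188 MJ/kg


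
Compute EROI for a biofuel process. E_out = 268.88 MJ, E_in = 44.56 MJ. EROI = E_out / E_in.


EROI = E_out / E_in
= 268.88 / 44.56
= 6.0341

6.0341


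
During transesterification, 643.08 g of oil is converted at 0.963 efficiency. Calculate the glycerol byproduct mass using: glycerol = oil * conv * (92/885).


glycerol = oil * conv * (92/885)
= 643.08 * 0.963 * 92 / 885
= 64.3778 g

64.3778 g


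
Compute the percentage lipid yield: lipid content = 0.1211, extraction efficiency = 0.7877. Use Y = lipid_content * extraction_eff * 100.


Y = lipid_content * extraction_eff * 100
= 0.1211 * 0.7877 * 100
= 9.5390%

9.5390%


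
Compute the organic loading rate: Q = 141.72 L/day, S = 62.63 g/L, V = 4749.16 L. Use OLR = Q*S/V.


OLR = Q * S / V
= 141.72 * 62.63 / 4749.16
= 1.8689 g/L/day

1.8689 g/L/day


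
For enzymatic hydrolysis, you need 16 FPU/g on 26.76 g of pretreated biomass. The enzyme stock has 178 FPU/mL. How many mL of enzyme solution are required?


V = dosage * m_sub / activity
V = 16 * 26.76 / 178
V = 2.4054 mL

2.4054 mL


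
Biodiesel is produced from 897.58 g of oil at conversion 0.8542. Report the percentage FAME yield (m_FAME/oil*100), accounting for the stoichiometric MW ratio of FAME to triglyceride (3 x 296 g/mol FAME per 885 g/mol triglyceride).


m_FAME = oil * conv * (3 * 296 / 885) = oil * conv * (888/885)
= 897.58 * 0.8542 * 888 / 885
= 769.3119 g
Y = m_FAME / oil * 100 = conv * (888/885) * 100
= 0.8542 * 888 / 885 * 100
= 85.71%

85.71%


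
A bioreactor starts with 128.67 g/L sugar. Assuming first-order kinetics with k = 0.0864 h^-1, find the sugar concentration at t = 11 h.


S = S0 * exp(-k * t)
S = 128.67 * exp(-0.0864 * 11)
S = 49.7421 g/L

49.7421 g/L


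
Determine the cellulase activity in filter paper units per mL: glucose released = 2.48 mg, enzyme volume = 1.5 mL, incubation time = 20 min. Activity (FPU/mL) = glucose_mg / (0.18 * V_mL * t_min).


Activity = glucose_mg / (0.18 mg/umol * V_mL * t_min)
= 2.48 / (0.18 * 1.5 * 20)
= 0.4593 FPU/mL

0.4593 FPU/mL


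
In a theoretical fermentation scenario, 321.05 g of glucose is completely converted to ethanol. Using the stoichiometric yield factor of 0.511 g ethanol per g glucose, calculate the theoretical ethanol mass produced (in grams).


Theoretical ethanol yield: m_EtOH = 0.511 * m_glucose
m_EtOH = 0.511 * 321.05 = 164.0566 g

164.0566 g


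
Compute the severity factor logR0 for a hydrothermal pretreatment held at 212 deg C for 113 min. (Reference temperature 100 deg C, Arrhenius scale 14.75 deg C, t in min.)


logR0 = log10(t * exp((T - 100) / 14.75))
= log10(113 * exp((212 - 100) / 14.75))
= 5.3508

5.3508


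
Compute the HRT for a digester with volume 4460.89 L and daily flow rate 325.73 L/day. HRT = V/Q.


HRT = V / Q
= 4460.89 / 325.73
= 13.6951 days

13.6951 days


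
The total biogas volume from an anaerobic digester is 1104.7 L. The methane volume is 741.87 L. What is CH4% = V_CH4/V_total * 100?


CH4% = V_CH4 / V_total * 100
= 741.87 / 1104.7 * 100
= 67.1558%

67.1558%


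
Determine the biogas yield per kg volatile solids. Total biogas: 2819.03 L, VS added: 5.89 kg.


Y = V / VS
= 2819.03 / 5.89
= 478.6129 L/kg VS

478.6129 L/kg VS


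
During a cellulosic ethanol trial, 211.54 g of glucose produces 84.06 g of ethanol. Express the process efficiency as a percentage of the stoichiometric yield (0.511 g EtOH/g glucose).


Fermentation efficiency = (actual / (0.511 * glucose)) * 100
= (84.06 / (0.511 * 211.54)) * 100
= 77.7635%

77.7635%


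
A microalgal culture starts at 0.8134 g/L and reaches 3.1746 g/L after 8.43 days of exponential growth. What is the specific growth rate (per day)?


mu = ln(X2/X1) / dt
= ln(3.1746/0.8134) / 8.43
= 0.1615 per day

0.1615 per day


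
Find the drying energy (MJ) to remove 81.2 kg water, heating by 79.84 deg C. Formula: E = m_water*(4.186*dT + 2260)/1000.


E = m_water * (4.186 * dT + 2260) / 1000
= 81.2 * (4.186 * 79.84 + 2260) / 1000
= 210.6499 MJ

210.6499 MJ


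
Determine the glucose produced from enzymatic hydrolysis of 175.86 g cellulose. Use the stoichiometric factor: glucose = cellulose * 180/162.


glucose = cellulose * 180/162
= 175.86 * 180/162
= 195.4000 g

195.4000 g


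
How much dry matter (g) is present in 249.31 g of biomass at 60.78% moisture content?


Wd = Ww * (1 - MC/100)
= 249.31 * (1 - 60.78/100)
= 97.7794 g

97.7794 g


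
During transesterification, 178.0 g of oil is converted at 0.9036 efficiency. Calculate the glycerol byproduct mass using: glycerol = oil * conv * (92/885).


glycerol = oil * conv * (92/885)
= 178.0 * 0.9036 * 92 / 885
= 16.7202 g

16.7202 g


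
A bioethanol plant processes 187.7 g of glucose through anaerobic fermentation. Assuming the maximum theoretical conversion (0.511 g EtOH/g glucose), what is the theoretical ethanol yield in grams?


Theoretical ethanol yield: m_EtOH = 0.511 * m_glucose
m_EtOH = 0.511 * 187.7 = 95.9147 g

95.9147 g


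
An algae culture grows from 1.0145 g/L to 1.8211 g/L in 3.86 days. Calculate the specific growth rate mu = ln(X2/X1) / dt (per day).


mu = ln(X2/X1) / dt
= ln(1.8211/1.0145) / 3.86
= 0.1516 per day

0.1516 per day


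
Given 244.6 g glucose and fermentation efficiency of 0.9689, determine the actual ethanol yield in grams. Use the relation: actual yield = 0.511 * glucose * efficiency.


Actual ethanol: m = 0.511 * 244.6 * 0.9689
m = 121.1034 g

121.1034 g


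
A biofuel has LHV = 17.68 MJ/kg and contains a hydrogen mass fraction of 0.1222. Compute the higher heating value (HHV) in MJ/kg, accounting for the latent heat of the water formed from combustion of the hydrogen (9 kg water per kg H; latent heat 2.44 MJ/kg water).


HHV = LHV + H_frac * 9 * 2.44
= 17.68 + 0.1222 * 9 * 2.44
= 20.3635 MJ/kg

20.3635 MJ/kg


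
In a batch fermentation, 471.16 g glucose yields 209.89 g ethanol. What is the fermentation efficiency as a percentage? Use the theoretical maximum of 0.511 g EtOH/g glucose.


Fermentation efficiency = (actual / (0.511 * glucose)) * 100
= (209.89 / (0.511 * 471.16)) * 100
= 87.1771%

87.1771%


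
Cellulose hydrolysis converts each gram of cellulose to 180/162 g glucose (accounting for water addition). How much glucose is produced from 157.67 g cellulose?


glucose = cellulose * 180/162
= 157.67 * 180/162
= 175.1889 g

175.1889 g


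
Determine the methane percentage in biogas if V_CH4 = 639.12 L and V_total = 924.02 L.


CH4% = V_CH4 / V_total * 100
= 639.12 / 924.02 * 100
= 69.1673%

69.1673%


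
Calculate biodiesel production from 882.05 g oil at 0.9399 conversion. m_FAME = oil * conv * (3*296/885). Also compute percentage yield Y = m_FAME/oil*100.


m_FAME = oil * conv * (3 * 296 / 885) = oil * conv * (888/885)
= 882.05 * 0.9399 * 888 / 885
= 831.8491 g
Y = m_FAME / oil * 100 = conv * (888/885) * 100
= 0.9399 * 888 / 885 * 100
= 94.31%

831.8491 g FAME; Y = 94.31%


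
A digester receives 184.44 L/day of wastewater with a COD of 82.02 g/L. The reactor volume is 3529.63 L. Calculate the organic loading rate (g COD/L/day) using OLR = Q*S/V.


OLR = Q * S / V
= 184.44 * 82.02 / 3529.63
= 4.2859 g/L/day

4.2859 g/L/day


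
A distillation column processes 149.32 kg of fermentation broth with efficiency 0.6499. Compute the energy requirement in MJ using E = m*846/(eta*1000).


E = m * 846 / (eta * 1000)
= 149.32 * 846 / (0.6499 * 1000)
= 194.3756 MJ

194.3756 MJ


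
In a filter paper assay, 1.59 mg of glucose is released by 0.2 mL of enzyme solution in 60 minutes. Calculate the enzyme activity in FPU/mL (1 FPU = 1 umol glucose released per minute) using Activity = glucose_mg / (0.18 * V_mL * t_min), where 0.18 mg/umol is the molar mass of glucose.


Activity = glucose_mg / (0.18 mg/umol * V_mL * t_min)
= 1.59 / (0.18 * 0.2 * 60)
= 0.7361 FPU/mL

0.7361 FPU/mL


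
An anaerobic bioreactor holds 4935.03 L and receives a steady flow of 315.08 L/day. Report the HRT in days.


HRT = V / Q
= 4935.03 / 315.08
= 15.6628 days

15.6628 days


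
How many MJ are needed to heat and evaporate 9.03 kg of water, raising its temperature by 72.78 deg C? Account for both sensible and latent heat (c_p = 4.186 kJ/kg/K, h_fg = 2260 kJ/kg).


E = m_water * (4.186 * dT + 2260) / 1000
= 9.03 * (4.186 * 72.78 + 2260) / 1000
= 23.1589 MJ

23.1589 MJ


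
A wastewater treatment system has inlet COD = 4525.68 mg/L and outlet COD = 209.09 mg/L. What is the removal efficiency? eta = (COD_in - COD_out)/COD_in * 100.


eta = (COD_in - COD_out) / COD_in * 100
= (4525.68 - 209.09) / 4525.68 * 100
= 95.3799%

95.3799%


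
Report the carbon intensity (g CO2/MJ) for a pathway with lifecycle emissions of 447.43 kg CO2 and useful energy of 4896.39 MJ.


CI = CO2 * 1000 / E
= 447.43 * 1000 / 4896.39
= 91.3796 g CO2/MJ

91.3796 g CO2/MJ


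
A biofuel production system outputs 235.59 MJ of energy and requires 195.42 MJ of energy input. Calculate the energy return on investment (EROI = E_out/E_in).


EROI = E_out / E_in
= 235.59 / 195.42
= 1.2056

1.2056


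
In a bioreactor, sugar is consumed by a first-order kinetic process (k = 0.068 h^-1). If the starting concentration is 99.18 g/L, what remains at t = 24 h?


S = S0 * exp(-k * t)
S = 99.18 * exp(-0.068 * 24)
S = 19.3935 g/L

19.3935 g/L


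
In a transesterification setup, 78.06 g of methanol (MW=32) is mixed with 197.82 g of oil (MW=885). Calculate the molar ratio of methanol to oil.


Molar ratio = n_MeOH / n_oil = (MeOH/32) / (oil/885) = (MeOH * 885) / (32 * oil)
= (78.06 * 885) / (32 * 197.82)
= 10.9132

10.9132


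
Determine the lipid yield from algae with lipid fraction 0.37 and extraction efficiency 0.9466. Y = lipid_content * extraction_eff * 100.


Y = lipid_content * extraction_eff * 100
= 0.37 * 0.9466 * 100
= 35.0242%

35.0242%


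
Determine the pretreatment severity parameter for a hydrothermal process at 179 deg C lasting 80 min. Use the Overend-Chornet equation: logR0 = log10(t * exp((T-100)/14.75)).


logR0 = log10(t * exp((T - 100) / 14.75))
= log10(80 * exp((179 - 100) / 14.75))
= 4.2291

4.2291


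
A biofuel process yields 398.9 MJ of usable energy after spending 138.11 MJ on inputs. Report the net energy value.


NEV = E_out - E_in
= 398.9 - 138.11
= 260.7900 MJ

260.7900 MJ


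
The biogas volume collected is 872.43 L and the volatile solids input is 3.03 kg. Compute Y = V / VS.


Y = V / VS
= 872.43 / 3.03
= 287.9307 L/kg VS

287.9307 L/kg VS


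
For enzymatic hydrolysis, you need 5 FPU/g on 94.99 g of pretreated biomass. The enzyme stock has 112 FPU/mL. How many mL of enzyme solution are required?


V = dosage * m_sub / activity
V = 5 * 94.99 / 112
V = 4.2406 mL

4.2406 mL


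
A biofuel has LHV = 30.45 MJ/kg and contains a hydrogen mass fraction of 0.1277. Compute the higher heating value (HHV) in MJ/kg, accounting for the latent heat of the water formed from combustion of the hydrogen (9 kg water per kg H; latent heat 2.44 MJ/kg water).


HHV = LHV + H_frac * 9 * 2.44
= 30.45 + 0.1277 * 9 * 2.44
= 33.2543 MJ/kg

33.2543 MJ/kg


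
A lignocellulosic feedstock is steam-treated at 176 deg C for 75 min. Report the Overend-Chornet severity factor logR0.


logR0 = log10(t * exp((T - 100) / 14.75))
= log10(75 * exp((176 - 100) / 14.75))
= 4.1128

4.1128


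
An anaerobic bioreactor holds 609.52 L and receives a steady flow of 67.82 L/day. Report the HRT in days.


HRT = V / Q
= 609.52 / 67.82
= 8.9873 days

8.9873 days


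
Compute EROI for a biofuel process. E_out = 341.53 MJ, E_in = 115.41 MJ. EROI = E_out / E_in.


EROI = E_out / E_in
= 341.53 / 115.41
= 2.9593

2.9593


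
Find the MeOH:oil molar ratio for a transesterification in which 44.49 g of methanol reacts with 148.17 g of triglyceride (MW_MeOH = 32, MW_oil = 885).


Molar ratio = n_MeOH / n_oil = (MeOH/32) / (oil/885) = (MeOH * 885) / (32 * oil)
= (44.49 * 885) / (32 * 148.17)
= 8.3042

8.3042


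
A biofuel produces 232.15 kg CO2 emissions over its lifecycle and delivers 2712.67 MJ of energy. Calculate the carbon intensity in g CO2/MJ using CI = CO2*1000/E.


CI = CO2 * 1000 / E
= 232.15 * 1000 / 2712.67
= 85.5799 g CO2/MJ

85.5799 g CO2/MJ


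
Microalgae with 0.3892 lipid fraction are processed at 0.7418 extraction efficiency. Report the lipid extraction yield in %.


Y = lipid_content * extraction_eff * 100
= 0.3892 * 0.7418 * 100
= 28.8709%

28.8709%


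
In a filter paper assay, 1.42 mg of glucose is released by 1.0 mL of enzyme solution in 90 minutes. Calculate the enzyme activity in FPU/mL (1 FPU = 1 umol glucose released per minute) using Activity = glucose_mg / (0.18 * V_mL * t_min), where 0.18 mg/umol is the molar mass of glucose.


Activity = glucose_mg / (0.18 mg/umol * V_mL * t_min)
= 1.42 / (0.18 * 1.0 * 90)
= 0.0877 FPU/mL

0.0877 FPU/mL


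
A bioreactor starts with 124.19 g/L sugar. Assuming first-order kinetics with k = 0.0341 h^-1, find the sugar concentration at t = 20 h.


S = S0 * exp(-k * t)
S = 124.19 * exp(-0.0341 * 20)
S = 62.7911 g/L

62.7911 g/L


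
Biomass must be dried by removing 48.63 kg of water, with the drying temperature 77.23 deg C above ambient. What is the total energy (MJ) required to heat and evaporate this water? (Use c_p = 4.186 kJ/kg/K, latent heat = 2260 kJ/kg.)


E = m_water * (4.186 * dT + 2260) / 1000
= 48.63 * (4.186 * 77.23 + 2260) / 1000
= 125.6251 MJ

125.6251 MJ


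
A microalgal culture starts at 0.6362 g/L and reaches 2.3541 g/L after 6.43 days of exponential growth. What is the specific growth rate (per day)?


mu = ln(X2/X1) / dt
= ln(2.3541/0.6362) / 6.43
= 0.2035 per day

0.2035 per day


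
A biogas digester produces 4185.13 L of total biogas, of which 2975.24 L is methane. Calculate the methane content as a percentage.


CH4% = V_CH4 / V_total * 100
= 2975.24 / 4185.13 * 100
= 71.0907%

71.0907%


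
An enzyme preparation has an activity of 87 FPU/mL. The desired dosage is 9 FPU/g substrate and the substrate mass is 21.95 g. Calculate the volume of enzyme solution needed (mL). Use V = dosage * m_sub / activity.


V = dosage * m_sub / activity
V = 9 * 21.95 / 87
V = 2.2707 mL

2.2707 mL


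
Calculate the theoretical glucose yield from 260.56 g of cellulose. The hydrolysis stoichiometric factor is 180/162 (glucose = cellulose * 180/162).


glucose = cellulose * 180/162
= 260.56 * 180/162
= 289.5111 g

289.5111 g


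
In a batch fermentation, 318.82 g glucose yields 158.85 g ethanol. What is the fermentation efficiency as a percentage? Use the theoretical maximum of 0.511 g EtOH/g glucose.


Fermentation efficiency = (actual / (0.511 * glucose)) * 100
= (158.85 / (0.511 * 318.82)) * 100
= 97.5036%

97.5036%


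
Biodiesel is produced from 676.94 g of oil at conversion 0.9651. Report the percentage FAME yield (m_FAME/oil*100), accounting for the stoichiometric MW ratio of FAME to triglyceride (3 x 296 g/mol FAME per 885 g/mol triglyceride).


m_FAME = oil * conv * (3 * 296 / 885) = oil * conv * (888/885)
= 676.94 * 0.9651 * 888 / 885
= 655.5294 g
Y = m_FAME / oil * 100 = conv * (888/885) * 100
= 0.9651 * 888 / 885 * 100
= 96.84%

96.84%


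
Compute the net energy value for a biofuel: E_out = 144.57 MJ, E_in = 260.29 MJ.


NEV = E_out - E_in
= 144.57 - 260.29
= -115.7200 MJ

-115.7200 MJ


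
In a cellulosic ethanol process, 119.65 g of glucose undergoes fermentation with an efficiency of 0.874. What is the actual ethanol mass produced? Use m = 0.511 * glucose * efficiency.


Actual ethanol: m = 0.511 * 119.65 * 0.874
m = 53.4374 g

53.4374 g


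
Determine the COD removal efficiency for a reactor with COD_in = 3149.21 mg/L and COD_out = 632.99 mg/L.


eta = (COD_in - COD_out) / COD_in * 100
= (3149.21 - 632.99) / 3149.21 * 100
= 79.9000%

79.9000%


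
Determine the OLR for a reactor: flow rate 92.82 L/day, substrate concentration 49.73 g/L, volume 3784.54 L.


OLR = Q * S / V
= 92.82 * 49.73 / 3784.54
= 1.2197 g/L/day

1.2197 g/L/day


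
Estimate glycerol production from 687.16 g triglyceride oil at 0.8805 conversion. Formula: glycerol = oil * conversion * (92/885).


glycerol = oil * conv * (92/885)
= 687.16 * 0.8805 * 92 / 885
= 62.8973 g

62.8973 g


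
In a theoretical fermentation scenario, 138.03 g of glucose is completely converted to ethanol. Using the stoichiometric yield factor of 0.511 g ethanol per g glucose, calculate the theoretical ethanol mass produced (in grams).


Theoretical ethanol yield: m_EtOH = 0.511 * m_glucose
m_EtOH = 0.511 * 138.03 = 70.5333 g

70.5333 g


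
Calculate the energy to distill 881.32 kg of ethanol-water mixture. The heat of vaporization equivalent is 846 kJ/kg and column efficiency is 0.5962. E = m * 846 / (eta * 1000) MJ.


E = m * 846 / (eta * 1000)
= 881.32 * 846 / (0.5962 * 1000)
= 1250.5815 MJ

1250.5815 MJ


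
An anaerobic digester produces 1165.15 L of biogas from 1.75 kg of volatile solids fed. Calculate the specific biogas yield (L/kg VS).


Y = V / VS
= 1165.15 / 1.75
= 665.8000 L/kg VS

665.8000 L/kg VS


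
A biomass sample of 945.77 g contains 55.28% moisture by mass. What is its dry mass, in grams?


Wd = Ww * (1 - MC/100)
= 945.77 * (1 - 55.28/100)
= 422.9483 g

422.9483 g


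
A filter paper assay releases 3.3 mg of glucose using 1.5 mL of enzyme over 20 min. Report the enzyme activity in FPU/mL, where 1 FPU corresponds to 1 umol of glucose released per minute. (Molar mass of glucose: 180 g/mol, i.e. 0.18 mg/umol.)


Activity = glucose_mg / (0.18 mg/umol * V_mL * t_min)
= 3.3 / (0.18 * 1.5 * 20)
= 0.6111 FPU/mL

0.6111 FPU/mL


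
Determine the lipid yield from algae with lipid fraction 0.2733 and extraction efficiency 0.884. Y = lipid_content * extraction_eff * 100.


Y = lipid_content * extraction_eff * 100
= 0.2733 * 0.884 * 100
= 24.1597%

24.1597%


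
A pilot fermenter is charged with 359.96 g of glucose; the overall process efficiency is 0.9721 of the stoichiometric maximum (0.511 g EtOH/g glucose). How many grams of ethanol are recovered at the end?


Actual ethanol: m = 0.511 * 359.96 * 0.9721
m = 178.8076 g

178.8076 g


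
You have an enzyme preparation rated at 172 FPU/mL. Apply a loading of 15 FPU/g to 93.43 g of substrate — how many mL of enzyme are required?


V = dosage * m_sub / activity
V = 15 * 93.43 / 172
V = 8.1480 mL

8.1480 mL


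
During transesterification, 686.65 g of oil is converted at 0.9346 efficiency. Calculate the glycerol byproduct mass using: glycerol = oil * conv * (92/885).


glycerol = oil * conv * (92/885)
= 686.65 * 0.9346 * 92 / 885
= 66.7123 g

66.7123 g


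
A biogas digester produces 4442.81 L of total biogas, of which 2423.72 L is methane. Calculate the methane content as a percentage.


CH4% = V_CH4 / V_total * 100
= 2423.72 / 4442.81 * 100
= 54.5538%

54.5538%


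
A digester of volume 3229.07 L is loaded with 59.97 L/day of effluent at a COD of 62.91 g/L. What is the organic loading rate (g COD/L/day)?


OLR = Q * S / V
= 59.97 * 62.91 / 3229.07
= 1.1684 g/L/day

1.1684 g/L/day


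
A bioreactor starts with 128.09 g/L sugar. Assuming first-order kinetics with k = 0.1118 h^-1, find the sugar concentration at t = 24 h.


S = S0 * exp(-k * t)
S = 128.09 * exp(-0.1118 * 24)
S = 8.7542 g/L

8.7542 g/L


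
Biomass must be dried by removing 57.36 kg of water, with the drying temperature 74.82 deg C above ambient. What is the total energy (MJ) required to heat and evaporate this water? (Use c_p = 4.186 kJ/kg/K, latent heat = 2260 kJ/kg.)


E = m_water * (4.186 * dT + 2260) / 1000
= 57.36 * (4.186 * 74.82 + 2260) / 1000
= 147.5986 MJ

147.5986 MJ


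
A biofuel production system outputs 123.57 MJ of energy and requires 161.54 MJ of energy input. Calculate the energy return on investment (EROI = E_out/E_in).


EROI = E_out / E_in
= 123.57 / 161.54
= 0.7649

0.7649


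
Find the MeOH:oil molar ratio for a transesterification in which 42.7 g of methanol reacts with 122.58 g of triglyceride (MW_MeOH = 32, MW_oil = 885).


Molar ratio = n_MeOH / n_oil = (MeOH/32) / (oil/885) = (MeOH * 885) / (32 * oil)
= (42.7 * 885) / (32 * 122.58)
= 9.6339

9.6339


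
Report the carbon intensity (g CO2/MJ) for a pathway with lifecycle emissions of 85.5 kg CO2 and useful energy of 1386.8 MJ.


CI = CO2 * 1000 / E
= 85.5 * 1000 / 1386.8
= 61.6527 g CO2/MJ

61.6527 g CO2/MJ


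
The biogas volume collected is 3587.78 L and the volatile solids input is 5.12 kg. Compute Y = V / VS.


Y = V / VS
= 3587.78 / 5.12
= 700.7383 L/kg VS

700.7383 L/kg VS


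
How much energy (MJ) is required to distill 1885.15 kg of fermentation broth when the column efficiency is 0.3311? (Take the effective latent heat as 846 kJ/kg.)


E = m * 846 / (eta * 1000)
= 1885.15 * 846 / (0.3311 * 1000)
= 4816.7831 MJ

4816.7831 MJ


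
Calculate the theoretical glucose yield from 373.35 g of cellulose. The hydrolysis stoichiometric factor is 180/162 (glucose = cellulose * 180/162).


glucose = cellulose * 180/162
= 373.35 * 180/162
= 414.8333 g

414.8333 g


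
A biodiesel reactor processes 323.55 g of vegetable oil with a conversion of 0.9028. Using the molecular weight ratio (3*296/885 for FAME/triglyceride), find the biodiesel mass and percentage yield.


m_FAME = oil * conv * (3 * 296 / 885) = oil * conv * (888/885)
= 323.55 * 0.9028 * 888 / 885
= 293.0911 g
Y = m_FAME / oil * 100 = conv * (888/885) * 100
= 0.9028 * 888 / 885 * 100
= 90.59%

293.0911 g FAME; Y = 90.59%


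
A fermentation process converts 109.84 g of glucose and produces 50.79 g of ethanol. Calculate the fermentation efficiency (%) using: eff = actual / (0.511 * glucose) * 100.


Fermentation efficiency = (actual / (0.511 * glucose)) * 100
= (50.79 / (0.511 * 109.84)) * 100
= 90.4892%

90.4892%


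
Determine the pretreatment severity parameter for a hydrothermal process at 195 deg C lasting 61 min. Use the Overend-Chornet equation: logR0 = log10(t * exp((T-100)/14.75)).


logR0 = log10(t * exp((T - 100) / 14.75))
= log10(61 * exp((195 - 100) / 14.75))
= 4.5825

4.5825


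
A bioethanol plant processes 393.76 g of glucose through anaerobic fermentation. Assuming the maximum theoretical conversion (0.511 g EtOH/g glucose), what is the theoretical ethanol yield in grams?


Theoretical ethanol yield: m_EtOH = 0.511 * m_glucose
m_EtOH = 0.511 * 393.76 = 201.2114 g

201.2114 g


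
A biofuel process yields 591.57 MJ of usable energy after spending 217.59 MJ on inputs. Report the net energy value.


NEV = E_out - E_in
= 591.57 - 217.59
= 373.9800 MJ

373.9800 MJ


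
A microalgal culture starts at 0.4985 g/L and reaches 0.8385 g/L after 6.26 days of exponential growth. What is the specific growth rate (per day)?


mu = ln(X2/X1) / dt
= ln(0.8385/0.4985) / 6.26
= 0.0831 per day

0.0831 per day


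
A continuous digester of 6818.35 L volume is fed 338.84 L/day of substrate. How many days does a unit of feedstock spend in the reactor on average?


HRT = V / Q
= 6818.35 / 338.84
= 20.1226 days

20.1226 days


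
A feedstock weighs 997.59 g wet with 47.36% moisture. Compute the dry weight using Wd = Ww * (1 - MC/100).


Wd = Ww * (1 - MC/100)
= 997.59 * (1 - 47.36/100)
= 525.1314 g

525.1314 g


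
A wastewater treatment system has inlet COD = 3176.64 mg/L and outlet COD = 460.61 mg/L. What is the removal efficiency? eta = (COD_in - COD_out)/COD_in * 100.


eta = (COD_in - COD_out) / COD_in * 100
= (3176.64 - 460.61) / 3176.64 * 100
= 85.5001%

85.5001%


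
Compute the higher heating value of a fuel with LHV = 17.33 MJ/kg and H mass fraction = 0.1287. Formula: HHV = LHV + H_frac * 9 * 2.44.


HHV = LHV + H_frac * 9 * 2.44
= 17.33 + 0.1287 * 9 * 2.44
= 20.1563 MJ/kg

20.1563 MJ/kg


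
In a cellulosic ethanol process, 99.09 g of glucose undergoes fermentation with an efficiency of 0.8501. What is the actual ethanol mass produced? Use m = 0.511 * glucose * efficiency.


Actual ethanol: m = 0.511 * 99.09 * 0.8501
m = 43.0448 g

43.0448 g


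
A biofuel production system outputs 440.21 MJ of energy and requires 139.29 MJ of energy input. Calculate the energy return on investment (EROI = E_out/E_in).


EROI = E_out / E_in
= 440.21 / 139.29
= 3.1604

3.1604


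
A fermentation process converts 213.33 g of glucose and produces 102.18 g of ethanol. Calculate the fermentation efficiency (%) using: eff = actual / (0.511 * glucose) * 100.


Fermentation efficiency = (actual / (0.511 * glucose)) * 100
= (102.18 / (0.511 * 213.33)) * 100
= 93.7331%

93.7331%


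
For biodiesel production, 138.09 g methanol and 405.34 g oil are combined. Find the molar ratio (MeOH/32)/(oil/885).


Molar ratio = n_MeOH / n_oil = (MeOH/32) / (oil/885) = (MeOH * 885) / (32 * oil)
= (138.09 * 885) / (32 * 405.34)
= 9.4218

9.4218


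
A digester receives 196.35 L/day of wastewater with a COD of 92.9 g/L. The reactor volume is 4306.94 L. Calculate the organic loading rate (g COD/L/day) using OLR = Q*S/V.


OLR = Q * S / V
= 196.35 * 92.9 / 4306.94
= 4.2352 g/L/day

4.2352 g/L/day


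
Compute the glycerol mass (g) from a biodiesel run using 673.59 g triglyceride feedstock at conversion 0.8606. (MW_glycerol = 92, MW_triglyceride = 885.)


glycerol = oil * conv * (92/885)
= 673.59 * 0.8606 * 92 / 885
= 60.2617 g

60.2617 g


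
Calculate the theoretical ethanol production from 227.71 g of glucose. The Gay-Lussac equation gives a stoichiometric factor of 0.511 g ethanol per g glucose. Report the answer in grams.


Theoretical ethanol yield: m_EtOH = 0.511 * m_glucose
m_EtOH = 0.511 * 227.71 = 116.3598 g

116.3598 g


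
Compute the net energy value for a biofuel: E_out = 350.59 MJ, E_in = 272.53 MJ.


NEV = E_out - E_in
= 350.59 - 272.53
= 78.0600 MJ

78.0600 MJ


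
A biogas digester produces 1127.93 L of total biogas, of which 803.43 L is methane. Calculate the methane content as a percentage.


CH4% = V_CH4 / V_total * 100
= 803.43 / 1127.93 * 100
= 71.2305%

71.2305%


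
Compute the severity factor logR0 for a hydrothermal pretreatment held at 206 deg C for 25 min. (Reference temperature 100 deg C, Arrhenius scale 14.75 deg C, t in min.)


logR0 = log10(t * exp((T - 100) / 14.75))
= log10(25 * exp((206 - 100) / 14.75))
= 4.5190

4.5190


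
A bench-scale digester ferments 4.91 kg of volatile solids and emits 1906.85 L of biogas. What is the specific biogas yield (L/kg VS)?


Y = V / VS
= 1906.85 / 4.91
= 388.3605 L/kg VS

388.3605 L/kg VS


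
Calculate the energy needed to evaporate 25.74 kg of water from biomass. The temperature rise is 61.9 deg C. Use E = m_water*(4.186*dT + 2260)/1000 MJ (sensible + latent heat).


E = m_water * (4.186 * dT + 2260) / 1000
= 25.74 * (4.186 * 61.9 + 2260) / 1000
= 64.8420 MJ

64.8420 MJ


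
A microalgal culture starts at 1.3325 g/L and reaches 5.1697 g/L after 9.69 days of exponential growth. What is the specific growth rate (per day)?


mu = ln(X2/X1) / dt
= ln(5.1697/1.3325) / 9.69
= 0.1399 per day

0.1399 per day


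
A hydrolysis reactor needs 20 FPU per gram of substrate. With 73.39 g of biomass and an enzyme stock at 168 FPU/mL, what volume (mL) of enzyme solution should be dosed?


V = dosage * m_sub / activity
V = 20 * 73.39 / 168
V = 8.7369 mL

8.7369 mL


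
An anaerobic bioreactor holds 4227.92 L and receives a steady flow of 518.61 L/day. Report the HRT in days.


HRT = V / Q
= 4227.92 / 518.61
= 8.1524 days

8.1524 days


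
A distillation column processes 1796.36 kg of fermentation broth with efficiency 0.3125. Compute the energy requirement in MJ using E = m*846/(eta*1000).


E = m * 846 / (eta * 1000)
= 1796.36 * 846 / (0.3125 * 1000)
= 4863.1058 MJ

4863.1058 MJ


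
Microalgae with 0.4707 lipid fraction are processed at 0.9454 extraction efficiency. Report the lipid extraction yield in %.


Y = lipid_content * extraction_eff * 100
= 0.4707 * 0.9454 * 100
= 44.5000%

44.5000%


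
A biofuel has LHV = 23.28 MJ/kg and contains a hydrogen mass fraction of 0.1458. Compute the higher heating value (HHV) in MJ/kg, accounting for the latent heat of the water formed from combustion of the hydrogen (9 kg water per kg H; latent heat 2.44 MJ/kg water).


HHV = LHV + H_frac * 9 * 2.44
= 23.28 + 0.1458 * 9 * 2.44
= 26.4818 MJ/kg

26.4818 MJ/kg


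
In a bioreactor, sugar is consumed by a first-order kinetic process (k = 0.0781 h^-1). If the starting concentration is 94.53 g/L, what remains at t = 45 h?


S = S0 * exp(-k * t)
S = 94.53 * exp(-0.0781 * 45)
S = 2.8135 g/L

2.8135 g/L


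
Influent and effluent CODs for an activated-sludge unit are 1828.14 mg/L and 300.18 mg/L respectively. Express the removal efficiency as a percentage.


eta = (COD_in - COD_out) / COD_in * 100
= (1828.14 - 300.18) / 1828.14 * 100
= 83.5800%

83.5800%


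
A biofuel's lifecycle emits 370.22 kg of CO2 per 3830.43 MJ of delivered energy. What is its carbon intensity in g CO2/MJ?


CI = CO2 * 1000 / E
= 370.22 * 1000 / 3830.43
= 96.6523 g CO2/MJ

96.6523 g CO2/MJ


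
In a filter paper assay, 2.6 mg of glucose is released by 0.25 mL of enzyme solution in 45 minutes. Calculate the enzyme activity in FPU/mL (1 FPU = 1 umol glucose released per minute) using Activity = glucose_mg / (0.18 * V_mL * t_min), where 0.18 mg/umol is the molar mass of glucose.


Activity = glucose_mg / (0.18 mg/umol * V_mL * t_min)
= 2.6 / (0.18 * 0.25 * 45)
= 1.2840 FPU/mL

1.2840 FPU/mL


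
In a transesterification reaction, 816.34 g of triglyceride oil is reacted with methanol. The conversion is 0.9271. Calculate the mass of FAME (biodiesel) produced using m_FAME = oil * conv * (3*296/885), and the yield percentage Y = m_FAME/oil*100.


m_FAME = oil * conv * (3 * 296 / 885) = oil * conv * (888/885)
= 816.34 * 0.9271 * 888 / 885
= 759.3943 g
Y = m_FAME / oil * 100 = conv * (888/885) * 100
= 0.9271 * 888 / 885 * 100
= 93.02%

759.3943 g FAME; Y = 93.02%


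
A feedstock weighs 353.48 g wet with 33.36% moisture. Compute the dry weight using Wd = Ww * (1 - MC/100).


Wd = Ww * (1 - MC/100)
= 353.48 * (1 - 33.36/100)
= 235.5591 g

235.5591 g


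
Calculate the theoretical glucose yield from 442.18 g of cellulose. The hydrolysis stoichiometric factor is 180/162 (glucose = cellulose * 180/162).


glucose = cellulose * 180/162
= 442.18 * 180/162
= 491.3111 g

491.3111 g


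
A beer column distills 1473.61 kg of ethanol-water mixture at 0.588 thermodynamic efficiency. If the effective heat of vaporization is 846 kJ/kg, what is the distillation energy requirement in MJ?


E = m * 846 / (eta * 1000)
= 1473.61 * 846 / (0.588 * 1000)
= 2120.1940 MJ

2120.1940 MJ


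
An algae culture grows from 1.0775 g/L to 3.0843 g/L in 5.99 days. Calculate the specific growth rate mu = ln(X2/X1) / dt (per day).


mu = ln(X2/X1) / dt
= ln(3.0843/1.0775) / 5.99
= 0.1756 per day

0.1756 per day


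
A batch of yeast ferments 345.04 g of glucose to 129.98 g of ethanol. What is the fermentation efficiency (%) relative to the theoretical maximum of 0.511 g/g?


Fermentation efficiency = (actual / (0.511 * glucose)) * 100
= (129.98 / (0.511 * 345.04)) * 100
= 73.7201%

73.7201%


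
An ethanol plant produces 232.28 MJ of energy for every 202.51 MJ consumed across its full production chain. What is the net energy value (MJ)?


NEV = E_out - E_in
= 232.28 - 202.51
= 29.7700 MJ

29.7700 MJ


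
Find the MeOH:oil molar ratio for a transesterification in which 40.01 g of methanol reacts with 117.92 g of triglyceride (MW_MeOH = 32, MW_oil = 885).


Molar ratio = n_MeOH / n_oil = (MeOH/32) / (oil/885) = (MeOH * 885) / (32 * oil)
= (40.01 * 885) / (32 * 117.92)
= 9.3837

9.3837


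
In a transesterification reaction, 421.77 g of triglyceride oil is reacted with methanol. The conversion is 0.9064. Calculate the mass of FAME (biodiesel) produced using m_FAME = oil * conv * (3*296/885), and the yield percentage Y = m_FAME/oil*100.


m_FAME = oil * conv * (3 * 296 / 885) = oil * conv * (888/885)
= 421.77 * 0.9064 * 888 / 885
= 383.5882 g
Y = m_FAME / oil * 100 = conv * (888/885) * 100
= 0.9064 * 888 / 885 * 100
= 90.95%

383.5882 g FAME; Y = 90.95%


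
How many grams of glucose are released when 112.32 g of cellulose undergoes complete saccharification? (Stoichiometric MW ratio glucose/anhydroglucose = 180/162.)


glucose = cellulose * 180/162
= 112.32 * 180/162
= 124.8000 g

124.8000 g


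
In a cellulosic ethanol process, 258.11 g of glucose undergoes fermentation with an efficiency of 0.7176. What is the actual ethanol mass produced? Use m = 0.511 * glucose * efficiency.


Actual ethanol: m = 0.511 * 258.11 * 0.7176
m = 94.6473 g

94.6473 g


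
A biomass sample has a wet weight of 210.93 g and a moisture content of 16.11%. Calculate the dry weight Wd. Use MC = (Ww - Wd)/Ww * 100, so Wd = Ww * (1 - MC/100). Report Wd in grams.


Wd = Ww * (1 - MC/100)
= 210.93 * (1 - 16.11/100)
= 176.9492 g

176.9492 g


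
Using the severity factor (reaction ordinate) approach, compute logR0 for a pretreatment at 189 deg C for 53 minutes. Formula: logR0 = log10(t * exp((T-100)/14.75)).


logR0 = log10(t * exp((T - 100) / 14.75))
= log10(53 * exp((189 - 100) / 14.75))
= 4.3448

4.3448


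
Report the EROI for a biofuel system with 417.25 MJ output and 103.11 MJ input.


EROI = E_out / E_in
= 417.25 / 103.11
= 4.0466

4.0466


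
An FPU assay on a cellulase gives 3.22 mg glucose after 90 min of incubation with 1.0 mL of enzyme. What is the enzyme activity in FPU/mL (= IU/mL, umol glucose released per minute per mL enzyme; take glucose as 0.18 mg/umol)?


Activity = glucose_mg / (0.18 mg/umol * V_mL * t_min)
= 3.22 / (0.18 * 1.0 * 90)
= 0.1988 FPU/mL

0.1988 FPU/mL


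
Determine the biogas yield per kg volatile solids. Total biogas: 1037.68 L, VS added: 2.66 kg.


Y = V / VS
= 1037.68 / 2.66
= 390.1053 L/kg VS

390.1053 L/kg VS


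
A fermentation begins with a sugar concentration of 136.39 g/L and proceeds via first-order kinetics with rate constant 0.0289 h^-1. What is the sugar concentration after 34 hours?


S = S0 * exp(-k * t)
S = 136.39 * exp(-0.0289 * 34)
S = 51.0558 g/L

51.0558 g/L


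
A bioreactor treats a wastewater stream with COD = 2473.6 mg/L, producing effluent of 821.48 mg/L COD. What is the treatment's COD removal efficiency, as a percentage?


eta = (COD_in - COD_out) / COD_in * 100
= (2473.6 - 821.48) / 2473.6 * 100
= 66.7901%

66.7901%


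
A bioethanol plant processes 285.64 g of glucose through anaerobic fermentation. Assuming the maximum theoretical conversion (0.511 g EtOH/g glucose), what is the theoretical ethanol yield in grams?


Theoretical ethanol yield: m_EtOH = 0.511 * m_glucose
m_EtOH = 0.511 * 285.64 = 145.9620 g

145.9620 g
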